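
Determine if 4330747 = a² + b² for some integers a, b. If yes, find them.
Not possible

Factorization: 4330747 = 163^3
By Fermat: n is sum of two squares iff every prime p ≡ 3 (mod 4) appears to even power.
Prime(s) ≡ 3 (mod 4) with odd exponent: [(163, 3)]
Therefore 4330747 cannot be expressed as a² + b².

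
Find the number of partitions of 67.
2679689

p(n) counts ways to write n as a sum of positive integers (order ignored).
Euler's pentagonal recurrence: p(k) = p(k-1) + p(k-2) - p(k-5) - p(k-7) + p(k-12) + p(k-15) - ... (offsets j(3j∓1)/2, signs ++--, p(0)=1, p(<0)=0).
DP table for k = 0..66: p(0)=1, p(1)=1, p(2)=2, p(3)=3, p(4)=5, p(5)=7, p(6)=11, p(7)=15, p(8)=22, p(9)=30, p(10)=42, p(11)=56, p(12)=77, p(13)=101, p(14)=135, p(15)=176, p(16)=231, p(17)=297, p(18)=385, p(19)=490, p(20)=627, p(21)=792, p(22)=1002, p(23)=1255, p(24)=1575, p(25)=1958, p(26)=2436, p(27)=3010, p(28)=3718, p(29)=4565, p(30)=5604, p(31)=6842, p(32)=8349, p(33)=10143, p(34)=12310, p(35)=14883, p(36)=17977, p(37)=21637, p(38)=26015, p(39)=31185, p(40)=37338, p(41)=44583, p(42)=53174, p(43)=63261, p(44)=75175, p(45)=89134, p(46)=105558, p(47)=124754, p(48)=147273, p(49)=173525, p(50)=204226, p(51)=239943, p(52)=281589, p(53)=329931, p(54)=386155, p(55)=451276, p(56)=526823, p(57)=614154, p(58)=715220, p(59)=831820, p(60)=966467, p(61)=1121505, p(62)=1300156, p(63)=1505499, p(64)=1741630, p(65)=2012558, p(66)=2323520.
Final step: p(67) = p(66) + p(65) - p(62) - p(60) + p(55) + p(52) - p(45) - p(41) + p(32) + p(27) - p(16) - p(10)
= 2323520 + 2012558 - 1300156 - 966467 + 451276 + 281589 - 89134 - 44583 + 8349 + 3010 - 231 - 42
= 2679689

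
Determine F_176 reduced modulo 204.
201

Matrix identity: Q^n = [[F_(n+1), F_n], [F_n, F_(n-1)]] with Q = [[1,1],[1,0]].
n = 176 = 10110000₂. Square-and-multiply, entries mod 204:
Q^1 = [[1,1],[1,0]]
Q^2 = (Q^1)² = [[2,1],[1,1]]
Q^5 = (Q^2)²·Q = [[8,5],[5,3]]
Q^11 = (Q^5)²·Q = [[144,89],[89,55]]
Q^22 = (Q^11)² = [[97,167],[167,134]]
Q^44 = (Q^22)² = [[170,21],[21,149]]
Q^88 = (Q^44)² = [[169,171],[171,202]]
Q^176 = (Q^88)² = [[70,201],[201,73]]
F_176 mod 204 = Q^176[0][1] = 201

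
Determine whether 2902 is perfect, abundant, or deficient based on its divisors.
deficient

Proper divisors of 2902: sum = 1 + 2 + 1451 = 1454
Since 1454 < 2902, 2902 is deficient.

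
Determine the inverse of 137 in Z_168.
65

gcd(137, 168) = 1, so the inverse exists.
Extended Euclidean algorithm on (168, 137):
168 = 1 × 137 + 31  ⟹  31 = (1)·168 + (-1)·137
137 = 4 × 31 + 13  ⟹  13 = (-4)·168 + (5)·137
31 = 2 × 13 + 5  ⟹  5 = (9)·168 + (-11)·137
13 = 2 × 5 + 3  ⟹  3 = (-22)·168 + (27)·137
5 = 1 × 3 + 2  ⟹  2 = (31)·168 + (-38)·137
3 = 1 × 2 + 1  ⟹  1 = (-53)·168 + (65)·137
So (65)·137 ≡ 1 (mod 168), i.e. 137^(-1) ≡ 65 (mod 168).
Check: 137 × 65 = 8905 ≡ 1 (mod 168)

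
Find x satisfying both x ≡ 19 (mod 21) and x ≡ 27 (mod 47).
544

Using Chinese Remainder Theorem:
M = 21 × 47 = 987
M1 = 47, M2 = 21
y1 = 47^(-1) mod 21 = 17
y2 = 21^(-1) mod 47 = 9
x = (19×47×17 + 27×21×9) mod 987 = 544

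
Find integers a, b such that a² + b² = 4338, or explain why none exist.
33² + 57² (a=33, b=57)

Factorization: 4338 = 2 × 3^2 × 241
By Fermat: n is sum of two squares iff every prime p ≡ 3 (mod 4) appears to even power.
All primes ≡ 3 (mod 4) appear to even power.
Search a = 0, 1, 2, … for 4338 - a² a perfect square: first hit at a = 33: 4338 - 1089 = 3249 = 57².
4338 = 33² + 57² = 1089 + 3249 ✓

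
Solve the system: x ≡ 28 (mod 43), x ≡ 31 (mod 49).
1060

Using Chinese Remainder Theorem:
M = 43 × 49 = 2107
M1 = 49, M2 = 43
y1 = 49^(-1) mod 43 = 36
y2 = 43^(-1) mod 49 = 8
x = (28×49×36 + 31×43×8) mod 2107 = 1060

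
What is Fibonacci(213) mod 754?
466

Matrix identity: Q^n = [[F_(n+1), F_n], [F_n, F_(n-1)]] with Q = [[1,1],[1,0]].
n = 213 = 11010101₂. Square-and-multiply, entries mod 754:
Q^1 = [[1,1],[1,0]]
Q^3 = (Q^1)²·Q = [[3,2],[2,1]]
Q^6 = (Q^3)² = [[13,8],[8,5]]
Q^13 = (Q^6)²·Q = [[377,233],[233,144]]
Q^26 = (Q^13)² = [[378,753],[753,379]]
Q^53 = (Q^26)²·Q = [[376,379],[379,751]]
Q^106 = (Q^53)² = [[5,369],[369,390]]
Q^213 = (Q^106)²·Q = [[699,466],[466,233]]
F_213 mod 754 = Q^213[0][1] = 466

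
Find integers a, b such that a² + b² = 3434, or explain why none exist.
25² + 53² (a=25, b=53)

Factorization: 3434 = 2 × 17 × 101
By Fermat: n is sum of two squares iff every prime p ≡ 3 (mod 4) appears to even power.
All primes ≡ 3 (mod 4) appear to even power.
Search a = 0, 1, 2, … for 3434 - a² a perfect square: first hit at a = 25: 3434 - 625 = 2809 = 53².
3434 = 25² + 53² = 625 + 2809 ✓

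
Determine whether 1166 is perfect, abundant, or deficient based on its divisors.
deficient

Proper divisors of 1166: sum = 1 + 2 + 11 + 22 + 53 + 106 + 583 = 778
Since 778 < 1166, 1166 is deficient.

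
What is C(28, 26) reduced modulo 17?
4

Using Lucas' theorem:
Write n=28 and k=26 in base 17:
n in base 17: [1, 11]
k in base 17: [1, 9]
C(28,26) mod 17 = ∏ C(n_i, k_i) mod 17
Digit binomials (mod 17): C(1,1) = 1; C(11,9) = 55 ≡ 4
Product: 1 × 4 = 4 ≡ 4 (mod 17)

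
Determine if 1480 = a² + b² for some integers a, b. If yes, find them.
6² + 38² (a=6, b=38)

Factorization: 1480 = 2^3 × 5 × 37
By Fermat: n is sum of two squares iff every prime p ≡ 3 (mod 4) appears to even power.
All primes ≡ 3 (mod 4) appear to even power.
Search a = 0, 1, 2, … for 1480 - a² a perfect square: first hit at a = 6: 1480 - 36 = 1444 = 38².
1480 = 6² + 38² = 36 + 1444 ✓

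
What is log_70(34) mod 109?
102

Baby-step giant-step with step n = ⌈√109⌉ = 11.
Baby steps 70^j mod 109 (j:value) for j=0..10: 0:1, 1:70, 2:104, 3:86, 4:25, 5:6, 6:93, 7:79, 8:80, 9:41, 10:36.
Giant-step multiplier: 70^(-11) ≡ 70^(108-11) = 70^97 ≡ 42 (mod 109).
Giant steps γ_i = 34·42^i mod 109: γ_0=34, γ_1=11, γ_2=26, γ_3=2, γ_4=84, γ_5=40, γ_6=45, γ_7=37, γ_8=28, γ_9=86 (in table at j=3).
x = i·n + j = 9·11 + 3 = 102.
Check: 70^102 ≡ 34 (mod 109).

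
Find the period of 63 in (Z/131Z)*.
13

131 is prime, so ord(63) divides φ(131) = 130.
Divisors of 130: 1, 2, 5, 10, 13, 26, 65, 130.
Repeated squaring: 63^1 ≡ 63, 63^2 ≡ 39, 63^4 ≡ 80, 63^8 ≡ 112, 63^16 ≡ 99, 63^32 ≡ 107, 63^64 ≡ 52, 63^128 ≡ 84 (mod 131).
Test 63^d mod 131 for each divisor d in increasing order:
63^1 ≡ 63
63^2 ≡ 39
63^5 = 63^4·63^1 ≡ 62
63^10 = 63^8·63^2 ≡ 45
63^13 = 63^8·63^4·63^1 ≡ 1  ← first divisor giving 1
The order is 13.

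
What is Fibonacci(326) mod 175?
43

Matrix identity: Q^n = [[F_(n+1), F_n], [F_n, F_(n-1)]] with Q = [[1,1],[1,0]].
n = 326 = 101000110₂. Square-and-multiply, entries mod 175:
Q^1 = [[1,1],[1,0]]
Q^2 = (Q^1)² = [[2,1],[1,1]]
Q^5 = (Q^2)²·Q = [[8,5],[5,3]]
Q^10 = (Q^5)² = [[89,55],[55,34]]
Q^20 = (Q^10)² = [[96,115],[115,156]]
Q^40 = (Q^20)² = [[41,105],[105,111]]
Q^81 = (Q^40)²·Q = [[141,106],[106,35]]
Q^163 = (Q^81)²·Q = [[73,142],[142,106]]
Q^326 = (Q^163)² = [[118,43],[43,75]]
F_326 mod 175 = Q^326[0][1] = 43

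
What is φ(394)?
196

394 = 2 × 197
φ(n) = n × ∏(1 - 1/p) for each prime p dividing n
φ(394) = 394 × (1 - 1/2) × (1 - 1/197) = 196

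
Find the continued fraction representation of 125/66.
[1; 1, 8, 2, 3]

Euclidean algorithm steps:
125 = 1 × 66 + 59
66 = 1 × 59 + 7
59 = 8 × 7 + 3
7 = 2 × 3 + 1
3 = 3 × 1 + 0
Continued fraction: [1; 1, 8, 2, 3]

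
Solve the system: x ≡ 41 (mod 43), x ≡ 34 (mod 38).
1288

Using Chinese Remainder Theorem:
M = 43 × 38 = 1634
M1 = 38, M2 = 43
y1 = 38^(-1) mod 43 = 17
y2 = 43^(-1) mod 38 = 23
x = (41×38×17 + 34×43×23) mod 1634 = 1288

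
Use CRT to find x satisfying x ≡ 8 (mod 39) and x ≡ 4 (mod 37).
1373

Using Chinese Remainder Theorem:
M = 39 × 37 = 1443
M1 = 37, M2 = 39
y1 = 37^(-1) mod 39 = 19
y2 = 39^(-1) mod 37 = 19
x = (8×37×19 + 4×39×19) mod 1443 = 1373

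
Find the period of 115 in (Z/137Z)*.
17

137 is prime, so ord(115) divides φ(137) = 136.
Divisors of 136: 1, 2, 4, 8, 17, 34, 68, 136.
Repeated squaring: 115^1 ≡ 115, 115^2 ≡ 73, 115^4 ≡ 123, 115^8 ≡ 59, 115^16 ≡ 56, 115^32 ≡ 122, 115^64 ≡ 88, 115^128 ≡ 72 (mod 137).
Test 115^d mod 137 for each divisor d in increasing order:
115^1 ≡ 115
115^2 ≡ 73
115^4 ≡ 123
115^8 ≡ 59
115^17 = 115^16·115^1 ≡ 1  ← first divisor giving 1
The order is 17.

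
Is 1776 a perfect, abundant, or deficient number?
abundant

Proper divisors of 1776: sum = 1 + 2 + 3 + 4 + 6 + 8 + 12 + 16 + ... + 296 + 444 + 592 + 888 (19 divisors) = 2936
Since 2936 > 1776, 1776 is abundant.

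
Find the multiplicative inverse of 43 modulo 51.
19

gcd(43, 51) = 1, so the inverse exists.
Extended Euclidean algorithm on (51, 43):
51 = 1 × 43 + 8  ⟹  8 = (1)·51 + (-1)·43
43 = 5 × 8 + 3  ⟹  3 = (-5)·51 + (6)·43
8 = 2 × 3 + 2  ⟹  2 = (11)·51 + (-13)·43
3 = 1 × 2 + 1  ⟹  1 = (-16)·51 + (19)·43
So (19)·43 ≡ 1 (mod 51), i.e. 43^(-1) ≡ 19 (mod 51).
Check: 43 × 19 = 817 ≡ 1 (mod 51)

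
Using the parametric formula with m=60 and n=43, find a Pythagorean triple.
(1751, 5160, 5449)

Euclid's formula: a = m² - n², b = 2mn, c = m² + n²
m = 60, n = 43
a = 60² - 43² = 3600 - 1849 = 1751
b = 2 × 60 × 43 = 5160
c = 60² + 43² = 3600 + 1849 = 5449
Verification: 1751² + 5160² = 3066001 + 26625600 = 29691601 = 5449² ✓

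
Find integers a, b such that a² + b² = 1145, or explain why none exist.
11² + 32² (a=11, b=32)

Factorization: 1145 = 5 × 229
By Fermat: n is sum of two squares iff every prime p ≡ 3 (mod 4) appears to even power.
All primes ≡ 3 (mod 4) appear to even power.
Search a = 0, 1, 2, … for 1145 - a² a perfect square: first hit at a = 11: 1145 - 121 = 1024 = 32².
1145 = 11² + 32² = 121 + 1024 ✓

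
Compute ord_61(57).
15

61 is prime, so ord(57) divides φ(61) = 60.
Divisors of 60: 1, 2, 3, 4, 5, 6, 10, 12, 15, 20, 30, 60.
Repeated squaring: 57^1 ≡ 57, 57^2 ≡ 16, 57^4 ≡ 12, 57^8 ≡ 22, 57^16 ≡ 57, 57^32 ≡ 16 (mod 61).
Test 57^d mod 61 for each divisor d in increasing order:
57^1 ≡ 57
57^2 ≡ 16
57^3 = 57^2·57^1 ≡ 58
57^4 ≡ 12
57^5 = 57^4·57^1 ≡ 13
57^6 = 57^4·57^2 ≡ 9
57^10 = 57^8·57^2 ≡ 47
57^12 = 57^8·57^4 ≡ 20
57^15 = 57^8·57^4·57^2·57^1 ≡ 1  ← first divisor giving 1
The order is 15.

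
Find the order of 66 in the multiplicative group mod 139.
69

139 is prime, so ord(66) divides φ(139) = 138.
Divisors of 138: 1, 2, 3, 6, 23, 46, 69, 138.
Repeated squaring: 66^1 ≡ 66, 66^2 ≡ 47, 66^4 ≡ 124, 66^8 ≡ 86, 66^16 ≡ 29, 66^32 ≡ 7, 66^64 ≡ 49, 66^128 ≡ 38 (mod 139).
Test 66^d mod 139 for each divisor d in increasing order:
66^1 ≡ 66
66^2 ≡ 47
66^3 = 66^2·66^1 ≡ 44
66^6 = 66^4·66^2 ≡ 129
66^23 = 66^16·66^4·66^2·66^1 ≡ 42
66^46 = 66^32·66^8·66^4·66^2 ≡ 96
66^69 = 66^64·66^4·66^1 ≡ 1  ← first divisor giving 1
The order is 69.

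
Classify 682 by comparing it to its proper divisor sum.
deficient

Proper divisors of 682: sum = 1 + 2 + 11 + 22 + 31 + 62 + 341 = 470
Since 470 < 682, 682 is deficient.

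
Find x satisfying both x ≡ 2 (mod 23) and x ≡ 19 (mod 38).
209

Using Chinese Remainder Theorem:
M = 23 × 38 = 874
M1 = 38, M2 = 23
y1 = 38^(-1) mod 23 = 20
y2 = 23^(-1) mod 38 = 5
x = (2×38×20 + 19×23×5) mod 874 = 209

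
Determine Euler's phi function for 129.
84

129 = 3 × 43
φ(n) = n × ∏(1 - 1/p) for each prime p dividing n
φ(129) = 129 × (1 - 1/3) × (1 - 1/43) = 84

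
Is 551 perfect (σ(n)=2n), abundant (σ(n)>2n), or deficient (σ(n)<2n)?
deficient

Proper divisors of 551: sum = 1 + 19 + 29 = 49
Since 49 < 551, 551 is deficient.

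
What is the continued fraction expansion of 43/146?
[0; 3, 2, 1, 1, 8]

Euclidean algorithm steps:
43 = 0 × 146 + 43
146 = 3 × 43 + 17
43 = 2 × 17 + 9
17 = 1 × 9 + 8
9 = 1 × 8 + 1
8 = 8 × 1 + 0
Continued fraction: [0; 3, 2, 1, 1, 8]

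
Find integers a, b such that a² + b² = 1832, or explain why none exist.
26² + 34² (a=26, b=34)

Factorization: 1832 = 2^3 × 229
By Fermat: n is sum of two squares iff every prime p ≡ 3 (mod 4) appears to even power.
All primes ≡ 3 (mod 4) appear to even power.
Search a = 0, 1, 2, … for 1832 - a² a perfect square: first hit at a = 26: 1832 - 676 = 1156 = 34².
1832 = 26² + 34² = 676 + 1156 ✓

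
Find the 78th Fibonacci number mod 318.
272

Matrix identity: Q^n = [[F_(n+1), F_n], [F_n, F_(n-1)]] with Q = [[1,1],[1,0]].
n = 78 = 1001110₂. Square-and-multiply, entries mod 318:
Q^1 = [[1,1],[1,0]]
Q^2 = (Q^1)² = [[2,1],[1,1]]
Q^4 = (Q^2)² = [[5,3],[3,2]]
Q^9 = (Q^4)²·Q = [[55,34],[34,21]]
Q^19 = (Q^9)²·Q = [[87,47],[47,40]]
Q^39 = (Q^19)²·Q = [[165,238],[238,245]]
Q^78 = (Q^39)² = [[235,272],[272,281]]
F_78 mod 318 = Q^78[0][1] = 272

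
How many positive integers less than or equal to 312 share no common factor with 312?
96

312 = 2^3 × 3 × 13
φ(n) = n × ∏(1 - 1/p) for each prime p dividing n
φ(312) = 312 × (1 - 1/2) × (1 - 1/3) × (1 - 1/13) = 96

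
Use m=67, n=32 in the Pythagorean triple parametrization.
(3465, 4288, 5513)

Euclid's formula: a = m² - n², b = 2mn, c = m² + n²
m = 67, n = 32
a = 67² - 32² = 4489 - 1024 = 3465
b = 2 × 67 × 32 = 4288
c = 67² + 32² = 4489 + 1024 = 5513
Verification: 3465² + 4288² = 12006225 + 18386944 = 30393169 = 5513² ✓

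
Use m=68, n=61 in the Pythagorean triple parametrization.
(903, 8296, 8345)

Euclid's formula: a = m² - n², b = 2mn, c = m² + n²
m = 68, n = 61
a = 68² - 61² = 4624 - 3721 = 903
b = 2 × 68 × 61 = 8296
c = 68² + 61² = 4624 + 3721 = 8345
Verification: 903² + 8296² = 815409 + 68823616 = 69639025 = 8345² ✓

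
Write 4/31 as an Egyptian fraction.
1/8 + 1/248

Greedy algorithm:
4/31: ceiling(31/4) = 8, use 1/8
1/248: ceiling(248/1) = 248, use 1/248
Result: 4/31 = 1/8 + 1/248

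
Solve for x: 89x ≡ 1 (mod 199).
161

gcd(89, 199) = 1, so the inverse exists.
Extended Euclidean algorithm on (199, 89):
199 = 2 × 89 + 21  ⟹  21 = (1)·199 + (-2)·89
89 = 4 × 21 + 5  ⟹  5 = (-4)·199 + (9)·89
21 = 4 × 5 + 1  ⟹  1 = (17)·199 + (-38)·89
So (-38)·89 ≡ 1 (mod 199), i.e. 89^(-1) ≡ -38 ≡ 161 (mod 199).
Check: 89 × 161 = 14329 ≡ 1 (mod 199)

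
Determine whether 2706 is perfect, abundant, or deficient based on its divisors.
abundant

Proper divisors of 2706: sum = 1 + 2 + 3 + 6 + 11 + 22 + 33 + 41 + 66 + 82 + 123 + 246 + 451 + 902 + 1353 = 3342
Since 3342 > 2706, 2706 is abundant.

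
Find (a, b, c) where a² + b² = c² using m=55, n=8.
(2961, 880, 3089)

Euclid's formula: a = m² - n², b = 2mn, c = m² + n²
m = 55, n = 8
a = 55² - 8² = 3025 - 64 = 2961
b = 2 × 55 × 8 = 880
c = 55² + 8² = 3025 + 64 = 3089
Verification: 2961² + 880² = 8767521 + 774400 = 9541921 = 3089² ✓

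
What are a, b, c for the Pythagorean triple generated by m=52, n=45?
(679, 4680, 4729)

Euclid's formula: a = m² - n², b = 2mn, c = m² + n²
m = 52, n = 45
a = 52² - 45² = 2704 - 2025 = 679
b = 2 × 52 × 45 = 4680
c = 52² + 45² = 2704 + 2025 = 4729
Verification: 679² + 4680² = 461041 + 21902400 = 22363441 = 4729² ✓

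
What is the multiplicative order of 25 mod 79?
39

79 is prime, so ord(25) divides φ(79) = 78.
Divisors of 78: 1, 2, 3, 6, 13, 26, 39, 78.
Repeated squaring: 25^1 ≡ 25, 25^2 ≡ 72, 25^4 ≡ 49, 25^8 ≡ 31, 25^16 ≡ 13, 25^32 ≡ 11, 25^64 ≡ 42 (mod 79).
Test 25^d mod 79 for each divisor d in increasing order:
25^1 ≡ 25
25^2 ≡ 72
25^3 = 25^2·25^1 ≡ 62
25^6 = 25^4·25^2 ≡ 52
25^13 = 25^8·25^4·25^1 ≡ 55
25^26 = 25^16·25^8·25^2 ≡ 23
25^39 = 25^32·25^4·25^2·25^1 ≡ 1  ← first divisor giving 1
The order is 39.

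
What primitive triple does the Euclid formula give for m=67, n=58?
(1125, 7772, 7853)

Euclid's formula: a = m² - n², b = 2mn, c = m² + n²
m = 67, n = 58
a = 67² - 58² = 4489 - 3364 = 1125
b = 2 × 67 × 58 = 7772
c = 67² + 58² = 4489 + 3364 = 7853
Verification: 1125² + 7772² = 1265625 + 60403984 = 61669609 = 7853² ✓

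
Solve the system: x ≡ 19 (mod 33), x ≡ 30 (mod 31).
712

Using Chinese Remainder Theorem:
M = 33 × 31 = 1023
M1 = 31, M2 = 33
y1 = 31^(-1) mod 33 = 16
y2 = 33^(-1) mod 31 = 16
x = (19×31×16 + 30×33×16) mod 1023 = 712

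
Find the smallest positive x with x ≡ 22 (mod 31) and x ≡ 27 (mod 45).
1107

Using Chinese Remainder Theorem:
M = 31 × 45 = 1395
M1 = 45, M2 = 31
y1 = 45^(-1) mod 31 = 20
y2 = 31^(-1) mod 45 = 16
x = (22×45×20 + 27×31×16) mod 1395 = 1107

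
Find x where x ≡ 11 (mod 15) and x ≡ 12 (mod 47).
341

Using Chinese Remainder Theorem:
M = 15 × 47 = 705
M1 = 47, M2 = 15
y1 = 47^(-1) mod 15 = 8
y2 = 15^(-1) mod 47 = 22
x = (11×47×8 + 12×15×22) mod 705 = 341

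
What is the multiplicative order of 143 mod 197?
98

197 is prime, so ord(143) divides φ(197) = 196.
Divisors of 196: 1, 2, 4, 7, 14, 28, 49, 98, 196.
Repeated squaring: 143^1 ≡ 143, 143^2 ≡ 158, 143^4 ≡ 142, 143^8 ≡ 70, 143^16 ≡ 172, 143^32 ≡ 34, 143^64 ≡ 171, 143^128 ≡ 85 (mod 197).
Test 143^d mod 197 for each divisor d in increasing order:
143^1 ≡ 143
143^2 ≡ 158
143^4 ≡ 142
143^7 = 143^4·143^2·143^1 ≡ 6
143^14 = 143^8·143^4·143^2 ≡ 36
143^28 = 143^16·143^8·143^4 ≡ 114
143^49 = 143^32·143^16·143^1 ≡ 196
143^98 = 143^64·143^32·143^2 ≡ 1  ← first divisor giving 1
The order is 98.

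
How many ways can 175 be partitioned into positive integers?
435157697830

p(n) counts ways to write n as a sum of positive integers (order ignored).
Euler's pentagonal recurrence: p(k) = p(k-1) + p(k-2) - p(k-5) - p(k-7) + p(k-12) + p(k-15) - ... (offsets j(3j∓1)/2, signs ++--, p(0)=1, p(<0)=0).
DP table for k = 0..174: p(0)=1, p(1)=1, p(2)=2, p(3)=3, p(4)=5, p(5)=7, p(6)=11, p(7)=15, p(8)=22, p(9)=30, p(10)=42, p(11)=56, p(12)=77, p(13)=101, p(14)=135, p(15)=176, p(16)=231, p(17)=297, p(18)=385, p(19)=490, p(20)=627, p(21)=792, p(22)=1002, p(23)=1255, p(24)=1575, p(25)=1958, p(26)=2436, p(27)=3010, p(28)=3718, p(29)=4565, p(30)=5604, p(31)=6842, p(32)=8349, p(33)=10143, p(34)=12310, p(35)=14883, p(36)=17977, p(37)=21637, p(38)=26015, p(39)=31185, p(40)=37338, p(41)=44583, p(42)=53174, p(43)=63261, p(44)=75175, p(45)=89134, p(46)=105558, p(47)=124754, p(48)=147273, p(49)=173525, p(50)=204226, p(51)=239943, p(52)=281589, p(53)=329931, p(54)=386155, p(55)=451276, p(56)=526823, p(57)=614154, p(58)=715220, p(59)=831820, p(60)=966467, p(61)=1121505, p(62)=1300156, p(63)=1505499, p(64)=1741630, p(65)=2012558, p(66)=2323520, p(67)=2679689, p(68)=3087735, p(69)=3554345, p(70)=4087968, p(71)=4697205, p(72)=5392783, p(73)=6185689, p(74)=7089500, p(75)=8118264, p(76)=9289091, p(77)=10619863, p(78)=12132164, p(79)=13848650, p(80)=15796476, p(81)=18004327, p(82)=20506255, p(83)=23338469, p(84)=26543660, p(85)=30167357, p(86)=34262962, p(87)=38887673, p(88)=44108109, p(89)=49995925, p(90)=56634173, p(91)=64112359, p(92)=72533807, p(93)=82010177, p(94)=92669720, p(95)=104651419, p(96)=118114304, p(97)=133230930, p(98)=150198136, p(99)=169229875, p(100)=190569292, p(101)=214481126, p(102)=241265379, p(103)=271248950, p(104)=304801365, p(105)=342325709, p(106)=384276336, p(107)=431149389, p(108)=483502844, p(109)=541946240, p(110)=607163746, p(111)=679903203, p(112)=761002156, p(113)=851376628, p(114)=952050665, p(115)=1064144451, p(116)=1188908248, p(117)=1327710076, p(118)=1482074143, p(119)=1653668665, p(120)=1844349560, p(121)=2056148051, p(122)=2291320912, p(123)=2552338241, p(124)=2841940500, p(125)=3163127352, p(126)=3519222692, p(127)=3913864295, p(128)=4351078600, p(129)=4835271870, p(130)=5371315400, p(131)=5964539504, p(132)=6620830889, p(133)=7346629512, p(134)=8149040695, p(135)=9035836076, p(136)=10015581680, p(137)=11097645016, p(138)=12292341831, p(139)=13610949895, p(140)=15065878135, p(141)=16670689208, p(142)=18440293320, p(143)=20390982757, p(144)=22540654445, p(145)=24908858009, p(146)=27517052599, p(147)=30388671978, p(148)=33549419497, p(149)=37027355200, p(150)=40853235313, p(151)=45060624582, p(152)=49686288421, p(153)=54770336324, p(154)=60356673280, p(155)=66493182097, p(156)=73232243759, p(157)=80630964769, p(158)=88751778802, p(159)=97662728555, p(160)=107438159466, p(161)=118159068427, p(162)=129913904637, p(163)=142798995930, p(164)=156919475295, p(165)=172389800255, p(166)=189334822579, p(167)=207890420102, p(168)=228204732751, p(169)=250438925115, p(170)=274768617130, p(171)=301384802048, p(172)=330495499613, p(173)=362326859895, p(174)=397125074750.
Final step: p(175) = p(174) + p(173) - p(170) - p(168) + p(163) + p(160) - p(153) - p(149) + p(140) + p(135) - p(124) - p(118) + p(105) + p(98) - p(83) - p(75) + p(58) + p(49) - p(30) - p(20)
= 397125074750 + 362326859895 - 274768617130 - 228204732751 + 142798995930 + 107438159466 - 54770336324 - 37027355200 + 15065878135 + 9035836076 - 2841940500 - 1482074143 + 342325709 + 150198136 - 23338469 - 8118264 + 715220 + 173525 - 5604 - 627
= 435157697830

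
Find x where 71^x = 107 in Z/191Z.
80

Baby-step giant-step with step n = ⌈√191⌉ = 14.
Baby steps 71^j mod 191 (j:value) for j=0..13: 0:1, 1:71, 2:75, 3:168, 4:86, 5:185, 6:147, 7:123, 8:138, 9:57, 10:36, 11:73, 12:26, 13:127.
Giant-step multiplier: 71^(-14) ≡ 71^(190-14) = 71^176 ≡ 43 (mod 191).
Giant steps γ_i = 107·43^i mod 191: γ_0=107, γ_1=17, γ_2=158, γ_3=109, γ_4=103, γ_5=36 (in table at j=10).
x = i·n + j = 5·14 + 10 = 80.
Check: 71^80 ≡ 107 (mod 191).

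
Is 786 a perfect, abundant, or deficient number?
abundant

Proper divisors of 786: sum = 1 + 2 + 3 + 6 + 131 + 262 + 393 = 798
Since 798 > 786, 786 is abundant.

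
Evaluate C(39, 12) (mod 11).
7

Using Lucas' theorem:
Write n=39 and k=12 in base 11:
n in base 11: [3, 6]
k in base 11: [1, 1]
C(39,12) mod 11 = ∏ C(n_i, k_i) mod 11
Digit binomials (mod 11): C(3,1) = 3; C(6,1) = 6
Product: 3 × 6 = 18 ≡ 7 (mod 11)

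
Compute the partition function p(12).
77

p(n) counts ways to write n as a sum of positive integers (order ignored).
Euler's pentagonal recurrence: p(k) = p(k-1) + p(k-2) - p(k-5) - p(k-7) + p(k-12) + p(k-15) - ... (offsets j(3j∓1)/2, signs ++--, p(0)=1, p(<0)=0).
DP table for k = 0..11: p(0)=1, p(1)=1, p(2)=2, p(3)=3, p(4)=5, p(5)=7, p(6)=11, p(7)=15, p(8)=22, p(9)=30, p(10)=42, p(11)=56.
Final step: p(12) = p(11) + p(10) - p(7) - p(5) + p(0)
= 56 + 42 - 15 - 7 + 1
= 77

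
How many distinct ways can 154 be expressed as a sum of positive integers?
60356673280

p(n) counts ways to write n as a sum of positive integers (order ignored).
Euler's pentagonal recurrence: p(k) = p(k-1) + p(k-2) - p(k-5) - p(k-7) + p(k-12) + p(k-15) - ... (offsets j(3j∓1)/2, signs ++--, p(0)=1, p(<0)=0).
DP table for k = 0..153: p(0)=1, p(1)=1, p(2)=2, p(3)=3, p(4)=5, p(5)=7, p(6)=11, p(7)=15, p(8)=22, p(9)=30, p(10)=42, p(11)=56, p(12)=77, p(13)=101, p(14)=135, p(15)=176, p(16)=231, p(17)=297, p(18)=385, p(19)=490, p(20)=627, p(21)=792, p(22)=1002, p(23)=1255, p(24)=1575, p(25)=1958, p(26)=2436, p(27)=3010, p(28)=3718, p(29)=4565, p(30)=5604, p(31)=6842, p(32)=8349, p(33)=10143, p(34)=12310, p(35)=14883, p(36)=17977, p(37)=21637, p(38)=26015, p(39)=31185, p(40)=37338, p(41)=44583, p(42)=53174, p(43)=63261, p(44)=75175, p(45)=89134, p(46)=105558, p(47)=124754, p(48)=147273, p(49)=173525, p(50)=204226, p(51)=239943, p(52)=281589, p(53)=329931, p(54)=386155, p(55)=451276, p(56)=526823, p(57)=614154, p(58)=715220, p(59)=831820, p(60)=966467, p(61)=1121505, p(62)=1300156, p(63)=1505499, p(64)=1741630, p(65)=2012558, p(66)=2323520, p(67)=2679689, p(68)=3087735, p(69)=3554345, p(70)=4087968, p(71)=4697205, p(72)=5392783, p(73)=6185689, p(74)=7089500, p(75)=8118264, p(76)=9289091, p(77)=10619863, p(78)=12132164, p(79)=13848650, p(80)=15796476, p(81)=18004327, p(82)=20506255, p(83)=23338469, p(84)=26543660, p(85)=30167357, p(86)=34262962, p(87)=38887673, p(88)=44108109, p(89)=49995925, p(90)=56634173, p(91)=64112359, p(92)=72533807, p(93)=82010177, p(94)=92669720, p(95)=104651419, p(96)=118114304, p(97)=133230930, p(98)=150198136, p(99)=169229875, p(100)=190569292, p(101)=214481126, p(102)=241265379, p(103)=271248950, p(104)=304801365, p(105)=342325709, p(106)=384276336, p(107)=431149389, p(108)=483502844, p(109)=541946240, p(110)=607163746, p(111)=679903203, p(112)=761002156, p(113)=851376628, p(114)=952050665, p(115)=1064144451, p(116)=1188908248, p(117)=1327710076, p(118)=1482074143, p(119)=1653668665, p(120)=1844349560, p(121)=2056148051, p(122)=2291320912, p(123)=2552338241, p(124)=2841940500, p(125)=3163127352, p(126)=3519222692, p(127)=3913864295, p(128)=4351078600, p(129)=4835271870, p(130)=5371315400, p(131)=5964539504, p(132)=6620830889, p(133)=7346629512, p(134)=8149040695, p(135)=9035836076, p(136)=10015581680, p(137)=11097645016, p(138)=12292341831, p(139)=13610949895, p(140)=15065878135, p(141)=16670689208, p(142)=18440293320, p(143)=20390982757, p(144)=22540654445, p(145)=24908858009, p(146)=27517052599, p(147)=30388671978, p(148)=33549419497, p(149)=37027355200, p(150)=40853235313, p(151)=45060624582, p(152)=49686288421, p(153)=54770336324.
Final step: p(154) = p(153) + p(152) - p(149) - p(147) + p(142) + p(139) - p(132) - p(128) + p(119) + p(114) - p(103) - p(97) + p(84) + p(77) - p(62) - p(54) + p(37) + p(28) - p(9)
= 54770336324 + 49686288421 - 37027355200 - 30388671978 + 18440293320 + 13610949895 - 6620830889 - 4351078600 + 1653668665 + 952050665 - 271248950 - 133230930 + 26543660 + 10619863 - 1300156 - 386155 + 21637 + 3718 - 30
= 60356673280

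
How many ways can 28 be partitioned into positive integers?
3718

p(n) counts ways to write n as a sum of positive integers (order ignored).
Euler's pentagonal recurrence: p(k) = p(k-1) + p(k-2) - p(k-5) - p(k-7) + p(k-12) + p(k-15) - ... (offsets j(3j∓1)/2, signs ++--, p(0)=1, p(<0)=0).
DP table for k = 0..27: p(0)=1, p(1)=1, p(2)=2, p(3)=3, p(4)=5, p(5)=7, p(6)=11, p(7)=15, p(8)=22, p(9)=30, p(10)=42, p(11)=56, p(12)=77, p(13)=101, p(14)=135, p(15)=176, p(16)=231, p(17)=297, p(18)=385, p(19)=490, p(20)=627, p(21)=792, p(22)=1002, p(23)=1255, p(24)=1575, p(25)=1958, p(26)=2436, p(27)=3010.
Final step: p(28) = p(27) + p(26) - p(23) - p(21) + p(16) + p(13) - p(6) - p(2)
= 3010 + 2436 - 1255 - 792 + 231 + 101 - 11 - 2
= 3718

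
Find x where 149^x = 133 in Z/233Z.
202

Baby-step giant-step with step n = ⌈√233⌉ = 16.
Baby steps 149^j mod 233 (j:value) for j=0..15: 0:1, 1:149, 2:66, 3:48, 4:162, 5:139, 6:207, 7:87, 8:148, 9:150, 10:215, 11:114, 12:210, 13:68, 14:113, 15:61.
Giant-step multiplier: 149^(-16) ≡ 149^(232-16) = 149^216 ≡ 117 (mod 233).
Giant steps γ_i = 133·117^i mod 233: γ_0=133, γ_1=183, γ_2=208, γ_3=104, γ_4=52, γ_5=26, γ_6=13, γ_7=123, γ_8=178, γ_9=89, γ_10=161, γ_11=197, γ_12=215 (in table at j=10).
x = i·n + j = 12·16 + 10 = 202.
Check: 149^202 ≡ 133 (mod 233).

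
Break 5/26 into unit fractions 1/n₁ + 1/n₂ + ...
1/6 + 1/39

Greedy algorithm:
5/26: ceiling(26/5) = 6, use 1/6
1/39: ceiling(39/1) = 39, use 1/39
Result: 5/26 = 1/6 + 1/39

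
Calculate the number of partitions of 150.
40853235313

p(n) counts ways to write n as a sum of positive integers (order ignored).
Euler's pentagonal recurrence: p(k) = p(k-1) + p(k-2) - p(k-5) - p(k-7) + p(k-12) + p(k-15) - ... (offsets j(3j∓1)/2, signs ++--, p(0)=1, p(<0)=0).
DP table for k = 0..149: p(0)=1, p(1)=1, p(2)=2, p(3)=3, p(4)=5, p(5)=7, p(6)=11, p(7)=15, p(8)=22, p(9)=30, p(10)=42, p(11)=56, p(12)=77, p(13)=101, p(14)=135, p(15)=176, p(16)=231, p(17)=297, p(18)=385, p(19)=490, p(20)=627, p(21)=792, p(22)=1002, p(23)=1255, p(24)=1575, p(25)=1958, p(26)=2436, p(27)=3010, p(28)=3718, p(29)=4565, p(30)=5604, p(31)=6842, p(32)=8349, p(33)=10143, p(34)=12310, p(35)=14883, p(36)=17977, p(37)=21637, p(38)=26015, p(39)=31185, p(40)=37338, p(41)=44583, p(42)=53174, p(43)=63261, p(44)=75175, p(45)=89134, p(46)=105558, p(47)=124754, p(48)=147273, p(49)=173525, p(50)=204226, p(51)=239943, p(52)=281589, p(53)=329931, p(54)=386155, p(55)=451276, p(56)=526823, p(57)=614154, p(58)=715220, p(59)=831820, p(60)=966467, p(61)=1121505, p(62)=1300156, p(63)=1505499, p(64)=1741630, p(65)=2012558, p(66)=2323520, p(67)=2679689, p(68)=3087735, p(69)=3554345, p(70)=4087968, p(71)=4697205, p(72)=5392783, p(73)=6185689, p(74)=7089500, p(75)=8118264, p(76)=9289091, p(77)=10619863, p(78)=12132164, p(79)=13848650, p(80)=15796476, p(81)=18004327, p(82)=20506255, p(83)=23338469, p(84)=26543660, p(85)=30167357, p(86)=34262962, p(87)=38887673, p(88)=44108109, p(89)=49995925, p(90)=56634173, p(91)=64112359, p(92)=72533807, p(93)=82010177, p(94)=92669720, p(95)=104651419, p(96)=118114304, p(97)=133230930, p(98)=150198136, p(99)=169229875, p(100)=190569292, p(101)=214481126, p(102)=241265379, p(103)=271248950, p(104)=304801365, p(105)=342325709, p(106)=384276336, p(107)=431149389, p(108)=483502844, p(109)=541946240, p(110)=607163746, p(111)=679903203, p(112)=761002156, p(113)=851376628, p(114)=952050665, p(115)=1064144451, p(116)=1188908248, p(117)=1327710076, p(118)=1482074143, p(119)=1653668665, p(120)=1844349560, p(121)=2056148051, p(122)=2291320912, p(123)=2552338241, p(124)=2841940500, p(125)=3163127352, p(126)=3519222692, p(127)=3913864295, p(128)=4351078600, p(129)=4835271870, p(130)=5371315400, p(131)=5964539504, p(132)=6620830889, p(133)=7346629512, p(134)=8149040695, p(135)=9035836076, p(136)=10015581680, p(137)=11097645016, p(138)=12292341831, p(139)=13610949895, p(140)=15065878135, p(141)=16670689208, p(142)=18440293320, p(143)=20390982757, p(144)=22540654445, p(145)=24908858009, p(146)=27517052599, p(147)=30388671978, p(148)=33549419497, p(149)=37027355200.
Final step: p(150) = p(149) + p(148) - p(145) - p(143) + p(138) + p(135) - p(128) - p(124) + p(115) + p(110) - p(99) - p(93) + p(80) + p(73) - p(58) - p(50) + p(33) + p(24) - p(5)
= 37027355200 + 33549419497 - 24908858009 - 20390982757 + 12292341831 + 9035836076 - 4351078600 - 2841940500 + 1064144451 + 607163746 - 169229875 - 82010177 + 15796476 + 6185689 - 715220 - 204226 + 10143 + 1575 - 7
= 40853235313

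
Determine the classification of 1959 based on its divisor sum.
deficient

Proper divisors of 1959: sum = 1 + 3 + 653 = 657
Since 657 < 1959, 1959 is deficient.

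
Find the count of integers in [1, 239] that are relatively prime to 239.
238

239 = 239
φ(n) = n × ∏(1 - 1/p) for each prime p dividing n
φ(239) = 239 × (1 - 1/239) = 238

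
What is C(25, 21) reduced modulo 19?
15

Using Lucas' theorem:
Write n=25 and k=21 in base 19:
n in base 19: [1, 6]
k in base 19: [1, 2]
C(25,21) mod 19 = ∏ C(n_i, k_i) mod 19
Digit binomials (mod 19): C(1,1) = 1; C(6,2) = 15
Product: 1 × 15 = 15 ≡ 15 (mod 19)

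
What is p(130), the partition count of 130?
5371315400

p(n) counts ways to write n as a sum of positive integers (order ignored).
Euler's pentagonal recurrence: p(k) = p(k-1) + p(k-2) - p(k-5) - p(k-7) + p(k-12) + p(k-15) - ... (offsets j(3j∓1)/2, signs ++--, p(0)=1, p(<0)=0).
DP table for k = 0..129: p(0)=1, p(1)=1, p(2)=2, p(3)=3, p(4)=5, p(5)=7, p(6)=11, p(7)=15, p(8)=22, p(9)=30, p(10)=42, p(11)=56, p(12)=77, p(13)=101, p(14)=135, p(15)=176, p(16)=231, p(17)=297, p(18)=385, p(19)=490, p(20)=627, p(21)=792, p(22)=1002, p(23)=1255, p(24)=1575, p(25)=1958, p(26)=2436, p(27)=3010, p(28)=3718, p(29)=4565, p(30)=5604, p(31)=6842, p(32)=8349, p(33)=10143, p(34)=12310, p(35)=14883, p(36)=17977, p(37)=21637, p(38)=26015, p(39)=31185, p(40)=37338, p(41)=44583, p(42)=53174, p(43)=63261, p(44)=75175, p(45)=89134, p(46)=105558, p(47)=124754, p(48)=147273, p(49)=173525, p(50)=204226, p(51)=239943, p(52)=281589, p(53)=329931, p(54)=386155, p(55)=451276, p(56)=526823, p(57)=614154, p(58)=715220, p(59)=831820, p(60)=966467, p(61)=1121505, p(62)=1300156, p(63)=1505499, p(64)=1741630, p(65)=2012558, p(66)=2323520, p(67)=2679689, p(68)=3087735, p(69)=3554345, p(70)=4087968, p(71)=4697205, p(72)=5392783, p(73)=6185689, p(74)=7089500, p(75)=8118264, p(76)=9289091, p(77)=10619863, p(78)=12132164, p(79)=13848650, p(80)=15796476, p(81)=18004327, p(82)=20506255, p(83)=23338469, p(84)=26543660, p(85)=30167357, p(86)=34262962, p(87)=38887673, p(88)=44108109, p(89)=49995925, p(90)=56634173, p(91)=64112359, p(92)=72533807, p(93)=82010177, p(94)=92669720, p(95)=104651419, p(96)=118114304, p(97)=133230930, p(98)=150198136, p(99)=169229875, p(100)=190569292, p(101)=214481126, p(102)=241265379, p(103)=271248950, p(104)=304801365, p(105)=342325709, p(106)=384276336, p(107)=431149389, p(108)=483502844, p(109)=541946240, p(110)=607163746, p(111)=679903203, p(112)=761002156, p(113)=851376628, p(114)=952050665, p(115)=1064144451, p(116)=1188908248, p(117)=1327710076, p(118)=1482074143, p(119)=1653668665, p(120)=1844349560, p(121)=2056148051, p(122)=2291320912, p(123)=2552338241, p(124)=2841940500, p(125)=3163127352, p(126)=3519222692, p(127)=3913864295, p(128)=4351078600, p(129)=4835271870.
Final step: p(130) = p(129) + p(128) - p(125) - p(123) + p(118) + p(115) - p(108) - p(104) + p(95) + p(90) - p(79) - p(73) + p(60) + p(53) - p(38) - p(30) + p(13) + p(4)
= 4835271870 + 4351078600 - 3163127352 - 2552338241 + 1482074143 + 1064144451 - 483502844 - 304801365 + 104651419 + 56634173 - 13848650 - 6185689 + 966467 + 329931 - 26015 - 5604 + 101 + 5
= 5371315400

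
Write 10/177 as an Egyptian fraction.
1/18 + 1/1062

Greedy algorithm:
10/177: ceiling(177/10) = 18, use 1/18
1/1062: ceiling(1062/1) = 1062, use 1/1062
Result: 10/177 = 1/18 + 1/1062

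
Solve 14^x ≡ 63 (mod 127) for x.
99

Baby-step giant-step with step n = ⌈√127⌉ = 12.
Baby steps 14^j mod 127 (j:value) for j=0..11: 0:1, 1:14, 2:69, 3:77, 4:62, 5:106, 6:87, 7:75, 8:34, 9:95, 10:60, 11:78.
Giant-step multiplier: 14^(-12) ≡ 14^(126-12) = 14^114 ≡ 122 (mod 127).
Giant steps γ_i = 63·122^i mod 127: γ_0=63, γ_1=66, γ_2=51, γ_3=126, γ_4=5, γ_5=102, γ_6=125, γ_7=10, γ_8=77 (in table at j=3).
x = i·n + j = 8·12 + 3 = 99.
Check: 14^99 ≡ 63 (mod 127).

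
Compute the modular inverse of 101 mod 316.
97

gcd(101, 316) = 1, so the inverse exists.
Extended Euclidean algorithm on (316, 101):
316 = 3 × 101 + 13  ⟹  13 = (1)·316 + (-3)·101
101 = 7 × 13 + 10  ⟹  10 = (-7)·316 + (22)·101
13 = 1 × 10 + 3  ⟹  3 = (8)·316 + (-25)·101
10 = 3 × 3 + 1  ⟹  1 = (-31)·316 + (97)·101
So (97)·101 ≡ 1 (mod 316), i.e. 101^(-1) ≡ 97 (mod 316).
Check: 101 × 97 = 9797 ≡ 1 (mod 316)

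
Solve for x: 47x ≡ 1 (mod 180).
23

gcd(47, 180) = 1, so the inverse exists.
Extended Euclidean algorithm on (180, 47):
180 = 3 × 47 + 39  ⟹  39 = (1)·180 + (-3)·47
47 = 1 × 39 + 8  ⟹  8 = (-1)·180 + (4)·47
39 = 4 × 8 + 7  ⟹  7 = (5)·180 + (-19)·47
8 = 1 × 7 + 1  ⟹  1 = (-6)·180 + (23)·47
So (23)·47 ≡ 1 (mod 180), i.e. 47^(-1) ≡ 23 (mod 180).
Check: 47 × 23 = 1081 ≡ 1 (mod 180)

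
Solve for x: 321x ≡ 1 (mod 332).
181

gcd(321, 332) = 1, so the inverse exists.
Extended Euclidean algorithm on (332, 321):
332 = 1 × 321 + 11  ⟹  11 = (1)·332 + (-1)·321
321 = 29 × 11 + 2  ⟹  2 = (-29)·332 + (30)·321
11 = 5 × 2 + 1  ⟹  1 = (146)·332 + (-151)·321
So (-151)·321 ≡ 1 (mod 332), i.e. 321^(-1) ≡ -151 ≡ 181 (mod 332).
Check: 321 × 181 = 58101 ≡ 1 (mod 332)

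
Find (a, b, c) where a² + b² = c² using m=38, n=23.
(915, 1748, 1973)

Euclid's formula: a = m² - n², b = 2mn, c = m² + n²
m = 38, n = 23
a = 38² - 23² = 1444 - 529 = 915
b = 2 × 38 × 23 = 1748
c = 38² + 23² = 1444 + 529 = 1973
Verification: 915² + 1748² = 837225 + 3055504 = 3892729 = 1973² ✓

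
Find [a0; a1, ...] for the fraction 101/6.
[16; 1, 5]

Euclidean algorithm steps:
101 = 16 × 6 + 5
6 = 1 × 5 + 1
5 = 5 × 1 + 0
Continued fraction: [16; 1, 5]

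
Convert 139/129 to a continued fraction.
[1; 12, 1, 9]

Euclidean algorithm steps:
139 = 1 × 129 + 10
129 = 12 × 10 + 9
10 = 1 × 9 + 1
9 = 9 × 1 + 0
Continued fraction: [1; 12, 1, 9]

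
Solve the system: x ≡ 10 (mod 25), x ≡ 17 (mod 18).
35

Using Chinese Remainder Theorem:
M = 25 × 18 = 450
M1 = 18, M2 = 25
y1 = 18^(-1) mod 25 = 7
y2 = 25^(-1) mod 18 = 13
x = (10×18×7 + 17×25×13) mod 450 = 35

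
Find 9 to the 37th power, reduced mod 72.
9

Repeated squaring. Binary of 37 = 100101.
9^1 ≡ 9 (mod 72); 9^2 ≡ 9 (mod 72); 9^4 ≡ 9 (mod 72); 9^8 ≡ 9 (mod 72); 9^16 ≡ 9 (mod 72); 9^32 ≡ 9 (mod 72)
9^37 = 9^1 × 9^4 × 9^32 ≡ 9 (mod 72)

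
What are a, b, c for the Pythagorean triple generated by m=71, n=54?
(2125, 7668, 7957)

Euclid's formula: a = m² - n², b = 2mn, c = m² + n²
m = 71, n = 54
a = 71² - 54² = 5041 - 2916 = 2125
b = 2 × 71 × 54 = 7668
c = 71² + 54² = 5041 + 2916 = 7957
Verification: 2125² + 7668² = 4515625 + 58798224 = 63313849 = 7957² ✓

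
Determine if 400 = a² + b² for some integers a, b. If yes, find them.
0² + 20² (a=0, b=20)

Factorization: 400 = 2^4 × 5^2
By Fermat: n is sum of two squares iff every prime p ≡ 3 (mod 4) appears to even power.
All primes ≡ 3 (mod 4) appear to even power.
Search a = 0, 1, 2, … for 400 - a² a perfect square: first hit at a = 0: 400 - 0 = 400 = 20².
400 = 0² + 20² = 0 + 400 ✓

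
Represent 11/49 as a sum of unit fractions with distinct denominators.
1/5 + 1/41 + 1/10045

Greedy algorithm:
11/49: ceiling(49/11) = 5, use 1/5
6/245: ceiling(245/6) = 41, use 1/41
1/10045: ceiling(10045/1) = 10045, use 1/10045
Result: 11/49 = 1/5 + 1/41 + 1/10045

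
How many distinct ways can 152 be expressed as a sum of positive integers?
49686288421

p(n) counts ways to write n as a sum of positive integers (order ignored).
Euler's pentagonal recurrence: p(k) = p(k-1) + p(k-2) - p(k-5) - p(k-7) + p(k-12) + p(k-15) - ... (offsets j(3j∓1)/2, signs ++--, p(0)=1, p(<0)=0).
DP table for k = 0..151: p(0)=1, p(1)=1, p(2)=2, p(3)=3, p(4)=5, p(5)=7, p(6)=11, p(7)=15, p(8)=22, p(9)=30, p(10)=42, p(11)=56, p(12)=77, p(13)=101, p(14)=135, p(15)=176, p(16)=231, p(17)=297, p(18)=385, p(19)=490, p(20)=627, p(21)=792, p(22)=1002, p(23)=1255, p(24)=1575, p(25)=1958, p(26)=2436, p(27)=3010, p(28)=3718, p(29)=4565, p(30)=5604, p(31)=6842, p(32)=8349, p(33)=10143, p(34)=12310, p(35)=14883, p(36)=17977, p(37)=21637, p(38)=26015, p(39)=31185, p(40)=37338, p(41)=44583, p(42)=53174, p(43)=63261, p(44)=75175, p(45)=89134, p(46)=105558, p(47)=124754, p(48)=147273, p(49)=173525, p(50)=204226, p(51)=239943, p(52)=281589, p(53)=329931, p(54)=386155, p(55)=451276, p(56)=526823, p(57)=614154, p(58)=715220, p(59)=831820, p(60)=966467, p(61)=1121505, p(62)=1300156, p(63)=1505499, p(64)=1741630, p(65)=2012558, p(66)=2323520, p(67)=2679689, p(68)=3087735, p(69)=3554345, p(70)=4087968, p(71)=4697205, p(72)=5392783, p(73)=6185689, p(74)=7089500, p(75)=8118264, p(76)=9289091, p(77)=10619863, p(78)=12132164, p(79)=13848650, p(80)=15796476, p(81)=18004327, p(82)=20506255, p(83)=23338469, p(84)=26543660, p(85)=30167357, p(86)=34262962, p(87)=38887673, p(88)=44108109, p(89)=49995925, p(90)=56634173, p(91)=64112359, p(92)=72533807, p(93)=82010177, p(94)=92669720, p(95)=104651419, p(96)=118114304, p(97)=133230930, p(98)=150198136, p(99)=169229875, p(100)=190569292, p(101)=214481126, p(102)=241265379, p(103)=271248950, p(104)=304801365, p(105)=342325709, p(106)=384276336, p(107)=431149389, p(108)=483502844, p(109)=541946240, p(110)=607163746, p(111)=679903203, p(112)=761002156, p(113)=851376628, p(114)=952050665, p(115)=1064144451, p(116)=1188908248, p(117)=1327710076, p(118)=1482074143, p(119)=1653668665, p(120)=1844349560, p(121)=2056148051, p(122)=2291320912, p(123)=2552338241, p(124)=2841940500, p(125)=3163127352, p(126)=3519222692, p(127)=3913864295, p(128)=4351078600, p(129)=4835271870, p(130)=5371315400, p(131)=5964539504, p(132)=6620830889, p(133)=7346629512, p(134)=8149040695, p(135)=9035836076, p(136)=10015581680, p(137)=11097645016, p(138)=12292341831, p(139)=13610949895, p(140)=15065878135, p(141)=16670689208, p(142)=18440293320, p(143)=20390982757, p(144)=22540654445, p(145)=24908858009, p(146)=27517052599, p(147)=30388671978, p(148)=33549419497, p(149)=37027355200, p(150)=40853235313, p(151)=45060624582.
Final step: p(152) = p(151) + p(150) - p(147) - p(145) + p(140) + p(137) - p(130) - p(126) + p(117) + p(112) - p(101) - p(95) + p(82) + p(75) - p(60) - p(52) + p(35) + p(26) - p(7)
= 45060624582 + 40853235313 - 30388671978 - 24908858009 + 15065878135 + 11097645016 - 5371315400 - 3519222692 + 1327710076 + 761002156 - 214481126 - 104651419 + 20506255 + 8118264 - 966467 - 281589 + 14883 + 2436 - 15
= 49686288421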